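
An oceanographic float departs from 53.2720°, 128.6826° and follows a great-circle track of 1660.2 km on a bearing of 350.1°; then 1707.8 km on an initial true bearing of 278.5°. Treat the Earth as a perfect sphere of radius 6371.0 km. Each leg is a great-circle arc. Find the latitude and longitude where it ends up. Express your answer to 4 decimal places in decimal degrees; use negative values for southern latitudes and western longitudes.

latitude 65.2154°, longitude 83.2625°

Apply the spherical direct solution leg by leg, carrying full precision between legs.
Leg 1: from (53.2720°, 128.6826°), δ = 1660.2/6371 = 0.260587 rad, θ = 350.1° → φ = 67.8512°, λ = 121.9350°.
Leg 2: from (67.8512°, 121.9350°), δ = 1707.8/6371 = 0.268058 rad, θ = 278.5° → φ = 65.2154°, λ = 83.2625°.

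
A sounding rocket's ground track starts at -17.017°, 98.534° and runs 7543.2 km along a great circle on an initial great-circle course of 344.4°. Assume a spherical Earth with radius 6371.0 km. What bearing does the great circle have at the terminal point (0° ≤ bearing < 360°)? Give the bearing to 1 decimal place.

final bearing 337.4°

Central angle δ = d/R = 1.183990 rad.
With φ₁ = -17.017° = -0.297003 rad and θ = 344.4° = 6.010914 rad:
Applying the spherical law of cosines for sides, sin φ₂ = sin φ₁ cos δ + cos φ₁ sin δ cos θ = 0.742550, so φ₂ = 47.949°.
For the longitude increment, Δλ = atan2( sin θ sin δ cos φ₁, cos δ − sin φ₁ sin φ₂ ) = atan2(-0.238148, 0.594544) = -21.829°.
λ₂ = 98.534° + -21.829° = 76.705°.
The forward bearing on arrival equals the back-azimuth from the destination plus 180°.
Back-azimuth from P₂ (47.9°, 76.7°) to P₁ (-17.0°, 98.5°), with Δλ' = λ₁ − λ₂ = 21.8°: atan2( sin Δλ' cos φ₁ , cos φ₂ sin φ₁ − sin φ₂ cos φ₁ cos Δλ' ) = 157.4°.
Final bearing = (157.4° + 180°) mod 360° = 337.4°.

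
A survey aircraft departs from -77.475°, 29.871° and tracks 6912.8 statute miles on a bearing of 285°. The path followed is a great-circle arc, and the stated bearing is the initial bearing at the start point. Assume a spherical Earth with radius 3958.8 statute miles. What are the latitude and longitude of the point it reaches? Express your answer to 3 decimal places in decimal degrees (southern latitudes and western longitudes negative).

δ = 6912.8/3958.8 = 1.746186 rad (100.0491°).
Start latitude φ₁ = -1.352194 rad; initial bearing θ = 4.974188 rad.
Destination latitude: φ₂ = arcsin( sin φ₁ cos δ + cos φ₁ sin δ cos θ ) = arcsin(0.225607) = 13.039°.
Δλ = atan2( sin θ sin δ cos φ₁ , cos δ − sin φ₁ sin φ₂ ) = atan2(-0.206262, 0.045746) = -1.352543 rad = -77.495°.
Hence λ₂ = 29.871° + -77.495° = -47.624°.

latitude 13.039°, longitude -47.624°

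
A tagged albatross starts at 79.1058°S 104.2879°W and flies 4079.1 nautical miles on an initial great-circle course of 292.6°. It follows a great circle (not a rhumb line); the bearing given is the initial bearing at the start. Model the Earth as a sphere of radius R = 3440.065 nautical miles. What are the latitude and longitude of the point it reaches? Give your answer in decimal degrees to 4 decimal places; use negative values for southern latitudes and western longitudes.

δ = 4079.1/3440.065 = 1.185762 rad (67.9392°).
Converting: φ₁ = -1.380657 rad, θ = 5.106833 rad.
Destination latitude: φ₂ = arcsin( sin φ₁ cos δ + cos φ₁ sin δ cos θ ) = arcsin(-0.301509) = -17.5483°.
Then Δλ = atan2(-0.161708, 0.079516) = -1.113793 rad, from sin θ sin δ cos φ₁ over cos δ − sin φ₁ sin φ₂.
λ₂ = -104.2879° + -63.8157° = -168.1036°.

latitude -17.5483°, longitude -168.1036°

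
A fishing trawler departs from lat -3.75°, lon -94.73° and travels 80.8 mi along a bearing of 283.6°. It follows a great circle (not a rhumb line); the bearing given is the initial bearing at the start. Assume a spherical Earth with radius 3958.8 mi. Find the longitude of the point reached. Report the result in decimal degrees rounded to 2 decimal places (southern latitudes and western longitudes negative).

longitude -95.87°

The arc subtends δ = 80.8/3958.8 = 0.020410 rad at the centre.
With φ₁ = -3.75° = -0.065450 rad and θ = 283.6° = 4.949754 rad:
Applying the spherical law of cosines for sides, sin φ₂ = sin φ₁ cos δ + cos φ₁ sin δ cos θ = -0.060601, so φ₂ = -3.47°.
For the longitude increment, Δλ = atan2( sin θ sin δ cos φ₁, cos δ − sin φ₁ sin φ₂ ) = atan2(-0.019794, 0.995828) = -1.14°.
λ₂ = λ₁ + Δλ = -95.87°.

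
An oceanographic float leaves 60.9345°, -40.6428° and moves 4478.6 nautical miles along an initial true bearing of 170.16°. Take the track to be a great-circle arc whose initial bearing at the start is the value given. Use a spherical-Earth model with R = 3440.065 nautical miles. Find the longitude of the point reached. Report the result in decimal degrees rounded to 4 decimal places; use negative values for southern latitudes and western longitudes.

δ = 4478.6/3440.065 = 1.301894 rad (74.5930°).
Converting: φ₁ = 1.063508 rad, θ = 2.969852 rad.
Applying the spherical law of cosines for sides, sin φ₂ = sin φ₁ cos δ + cos φ₁ sin δ cos θ = -0.229245, so φ₂ = -13.2526°.
For the longitude increment, Δλ = atan2( sin θ sin δ cos φ₁, cos δ − sin φ₁ sin φ₂ ) = atan2(0.080040, 0.466048) = 9.7450°.
Hence λ₂ = -40.6428° + 9.7450° = -30.8978°.

longitude -30.8978°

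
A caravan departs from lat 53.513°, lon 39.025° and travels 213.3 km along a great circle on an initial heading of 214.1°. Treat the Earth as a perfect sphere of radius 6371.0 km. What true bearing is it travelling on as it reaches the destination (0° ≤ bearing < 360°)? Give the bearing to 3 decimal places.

final bearing 212.713°

The arc subtends δ = 213.3/6371 = 0.033480 rad at the centre.
Converting: φ₁ = 0.933978 rad, θ = 3.736750 rad.
sin φ₂ = sin φ₁ cos δ + cos φ₁ sin δ cos θ = (0.803992)(0.999440) + (0.594640)(0.033474)(-0.828060) = 0.787059
φ₂ = asin(0.787059) = 0.906027 rad = 51.912°.
Δλ = atan2( sin θ sin δ cos φ₁ , cos δ − sin φ₁ sin φ₂ ) = atan2(-0.011159, 0.366651) = -0.030427 rad = -1.743°.
Hence λ₂ = 39.025° + -1.743° = 37.282°.
The forward bearing on arrival equals the back-azimuth from the destination plus 180°.
Back-azimuth from P₂ (51.912°, 37.282°) to P₁ (53.513°, 39.025°), with Δλ' = λ₁ − λ₂ = 1.743°: atan2( sin Δλ' cos φ₁ , cos φ₂ sin φ₁ − sin φ₂ cos φ₁ cos Δλ' ) = 32.713°.
Final bearing = (32.713° + 180°) mod 360° = 212.713°.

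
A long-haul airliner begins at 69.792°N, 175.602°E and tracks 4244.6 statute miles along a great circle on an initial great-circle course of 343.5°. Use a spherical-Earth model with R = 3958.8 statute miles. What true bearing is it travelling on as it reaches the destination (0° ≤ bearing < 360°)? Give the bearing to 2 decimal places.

δ = 4244.6/3958.8 = 1.072194 rad (61.4322°).
With φ₁ = 69.792° = 1.218100 rad and θ = 343.5° = 5.995206 rad:
sin φ₂ = sin φ₁ cos δ + cos φ₁ sin δ cos θ = (0.938445)(0.478199) + (0.345429)(0.878252)(0.958820) = 0.739644
φ₂ = asin(0.739644) = 0.832541 rad = 47.701°.
Δλ = atan2( sin θ sin δ cos φ₁ , cos δ − sin φ₁ sin φ₂ ) = atan2(-0.086163, -0.215916) = -2.761900 rad = -158.245°.
λ₂ = λ₁ + Δλ = 17.357°.
The forward bearing on arrival equals the back-azimuth from the destination plus 180°.
Back-azimuth from P₂ (47.70°, 17.36°) to P₁ (69.79°, 175.60°), with Δλ' = λ₁ − λ₂ = 158.25°: atan2( sin Δλ' cos φ₁ , cos φ₂ sin φ₁ − sin φ₂ cos φ₁ cos Δλ' ) = 8.38°.
Final bearing = (8.38° + 180°) mod 360° = 188.38°.

final bearing 188.38°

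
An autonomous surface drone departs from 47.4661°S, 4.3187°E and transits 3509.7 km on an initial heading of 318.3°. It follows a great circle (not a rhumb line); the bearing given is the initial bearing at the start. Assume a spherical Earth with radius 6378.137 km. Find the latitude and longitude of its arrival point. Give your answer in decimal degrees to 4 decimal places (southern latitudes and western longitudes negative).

latitude -21.3559°, longitude -17.6134°

Angular distance δ = d/R = 3509.7 / 6378.137 = 0.550270 rad.
Start latitude φ₁ = -0.828440 rad; initial bearing θ = 5.555383 rad.
Destination latitude: φ₂ = arcsin( sin φ₁ cos δ + cos φ₁ sin δ cos θ ) = arcsin(-0.364161) = -21.3559°.
For the longitude increment, Δλ = atan2( sin θ sin δ cos φ₁, cos δ − sin φ₁ sin φ₂ ) = atan2(-0.235163, 0.584041) = -21.9321°.
λ₂ = 4.3187° + -21.9321° = -17.6134°.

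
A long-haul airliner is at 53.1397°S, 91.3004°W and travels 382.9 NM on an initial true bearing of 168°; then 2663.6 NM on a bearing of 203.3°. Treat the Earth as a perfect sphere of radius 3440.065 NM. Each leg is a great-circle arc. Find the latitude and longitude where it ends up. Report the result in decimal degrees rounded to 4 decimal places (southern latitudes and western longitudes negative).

Apply the spherical direct solution leg by leg, carrying full precision between legs.
Leg 1: from (-53.1397°, -91.3004°), δ = 382.9/3440.065 = 0.111306 rad, θ = 168° → φ = -59.3530°, λ = -88.7037°.
Leg 2: from (-59.3530°, -88.7037°), δ = 2663.6/3440.065 = 0.774288 rad, θ = 203.3° → φ = -70.4610°, λ = 147.0817°.

latitude -70.4610°, longitude 147.0817°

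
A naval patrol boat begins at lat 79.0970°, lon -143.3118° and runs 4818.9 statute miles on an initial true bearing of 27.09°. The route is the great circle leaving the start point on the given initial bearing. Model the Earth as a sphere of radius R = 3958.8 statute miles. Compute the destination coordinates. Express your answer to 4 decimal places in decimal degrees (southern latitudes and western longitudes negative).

The arc subtends δ = 4818.9/3958.8 = 1.217263 rad at the centre.
Start latitude φ₁ = 1.380503 rad; initial bearing θ = 0.472810 rad.
Applying the spherical law of cosines for sides, sin φ₂ = sin φ₁ cos δ + cos φ₁ sin δ cos θ = 0.497947, so φ₂ = 29.8643°.
Δλ = atan2( sin θ sin δ cos φ₁ , cos δ − sin φ₁ sin φ₂ ) = atan2(0.080808, -0.142743) = 2.626465 rad = 150.4854°.
λ₂ = -143.3118° + 150.4854° = 7.1736°.

latitude 29.8643°, longitude 7.1736°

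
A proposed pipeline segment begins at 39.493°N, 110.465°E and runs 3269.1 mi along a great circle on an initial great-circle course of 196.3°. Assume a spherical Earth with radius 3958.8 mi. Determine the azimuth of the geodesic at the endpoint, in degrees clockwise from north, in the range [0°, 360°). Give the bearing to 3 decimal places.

Angular distance δ = d/R = 3269.1 / 3958.8 = 0.825781 rad.
Start latitude φ₁ = 0.689283 rad; initial bearing θ = 3.426081 rad.
sin φ₂ = sin φ₁ cos δ + cos φ₁ sin δ cos θ = (0.635984)(0.677983) + (0.771702)(0.735077)(-0.959805) = -0.113273
φ₂ = asin(-0.113273) = -0.113517 rad = -6.504°.
Then Δλ = atan2(-0.159211, 0.750023) = -0.209170 rad, from sin θ sin δ cos φ₁ over cos δ − sin φ₁ sin φ₂.
Hence λ₂ = 110.465° + -11.985° = 98.480°.
The forward bearing on arrival equals the back-azimuth from the destination plus 180°.
Back-azimuth from P₂ (-6.504°, 98.480°) to P₁ (39.493°, 110.465°), with Δλ' = λ₁ − λ₂ = 11.985°: atan2( sin Δλ' cos φ₁ , cos φ₂ sin φ₁ − sin φ₂ cos φ₁ cos Δλ' ) = 12.591°.
Final bearing = (12.591° + 180°) mod 360° = 192.591°.

final bearing 192.591°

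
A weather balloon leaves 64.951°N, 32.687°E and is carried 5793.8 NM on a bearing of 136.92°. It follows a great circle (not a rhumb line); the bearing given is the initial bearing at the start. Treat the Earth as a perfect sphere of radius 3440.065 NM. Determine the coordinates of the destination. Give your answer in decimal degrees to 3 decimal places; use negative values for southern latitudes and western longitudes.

latitude -24.192°, longitude 80.757°

Central angle δ = d/R = 1.684212 rad.
Converting: φ₁ = 1.133609 rad, θ = 2.389705 rad.
Destination latitude: φ₂ = arcsin( sin φ₁ cos δ + cos φ₁ sin δ cos θ ) = arcsin(-0.409789) = -24.192°.
For the longitude increment, Δλ = atan2( sin θ sin δ cos φ₁, cos δ − sin φ₁ sin φ₂ ) = atan2(0.287328, 0.258073) = 48.070°.
λ₂ = 32.687° + 48.070° = 80.757°.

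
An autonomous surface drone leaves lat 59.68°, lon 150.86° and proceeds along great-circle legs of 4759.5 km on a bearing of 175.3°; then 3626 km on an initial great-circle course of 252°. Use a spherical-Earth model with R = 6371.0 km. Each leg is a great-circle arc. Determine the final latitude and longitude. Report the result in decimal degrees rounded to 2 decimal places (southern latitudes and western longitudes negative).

latitude 4.95°, longitude 123.24°

Apply the spherical direct solution leg by leg, carrying full precision between legs.
Leg 1: from (59.68°, 150.86°), δ = 4759.5/6371 = 0.747057 rad, θ = 175.3° → φ = 16.95°, λ = 154.20°.
Leg 2: from (16.95°, 154.20°), δ = 3626/6371 = 0.569141 rad, θ = 252° → φ = 4.95°, λ = 123.24°.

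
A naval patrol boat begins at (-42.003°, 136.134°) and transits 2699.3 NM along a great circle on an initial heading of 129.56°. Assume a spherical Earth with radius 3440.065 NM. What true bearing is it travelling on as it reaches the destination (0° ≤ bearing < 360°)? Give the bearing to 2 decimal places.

final bearing 76.46°

Central angle δ = d/R = 0.784665 rad.
Converting: φ₁ = -0.733091 rad, θ = 2.261249 rad.
sin φ₂ = sin φ₁ cos δ + cos φ₁ sin δ cos θ = (-0.669170)(0.707625) + (0.743110)(0.706588)(-0.636886) = -0.807932
φ₂ = asin(-0.807932) = -0.940635 rad = -53.894°.
For the longitude increment, Δλ = atan2( sin θ sin δ cos φ₁, cos δ − sin φ₁ sin φ₂ ) = atan2(0.404809, 0.166981) = 67.584°.
λ₂ = 136.134° + 67.584° = 203.718°, normalized to (−180°, 180°] → -156.282°.
The forward bearing on arrival equals the back-azimuth from the destination plus 180°.
Back-azimuth from P₂ (-53.89°, -156.28°) to P₁ (-42.00°, 136.13°), with Δλ' = λ₁ − λ₂ = 292.42°: atan2( sin Δλ' cos φ₁ , cos φ₂ sin φ₁ − sin φ₂ cos φ₁ cos Δλ' ) = 256.46°.
Final bearing = (256.46° + 180°) mod 360° = 76.46°.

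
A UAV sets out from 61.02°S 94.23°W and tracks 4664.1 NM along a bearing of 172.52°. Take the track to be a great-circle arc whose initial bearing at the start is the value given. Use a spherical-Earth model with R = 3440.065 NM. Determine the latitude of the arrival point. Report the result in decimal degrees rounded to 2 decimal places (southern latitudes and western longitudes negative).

Central angle δ = d/R = 1.355817 rad.
Converting: φ₁ = -1.065000 rad, θ = 3.011042 rad.
sin φ₂ = sin φ₁ cos δ + cos φ₁ sin δ cos θ = (-0.874789)(0.213327) + (0.484504)(0.976981)(-0.991490) = -0.655939
φ₂ = asin(-0.655939) = -0.715426 rad = -40.99°.
Δλ = atan2( sin θ sin δ cos φ₁ , cos δ − sin φ₁ sin φ₂ ) = atan2(0.061621, -0.360482) = 2.972288 rad = 170.30°.
Hence λ₂ = -94.23° + 170.30° = 76.07°.

latitude -40.99°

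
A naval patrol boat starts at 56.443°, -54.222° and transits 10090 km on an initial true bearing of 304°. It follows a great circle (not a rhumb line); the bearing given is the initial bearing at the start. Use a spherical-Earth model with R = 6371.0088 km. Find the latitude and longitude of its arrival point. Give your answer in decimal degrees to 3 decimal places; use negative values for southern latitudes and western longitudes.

δ = 10090/6371.0088 = 1.583737 rad (90.7414°).
With φ₁ = 56.443° = 0.985116 rad and θ = 304° = 5.305801 rad:
Destination latitude: φ₂ = arcsin( sin φ₁ cos δ + cos φ₁ sin δ cos θ ) = arcsin(0.298294) = 17.355°.
Then Δλ = atan2(-0.458226, -0.261519) = -2.089409 rad, from sin θ sin δ cos φ₁ over cos δ − sin φ₁ sin φ₂.
Hence λ₂ = -54.222° + -119.714° = -173.936°.

latitude 17.355°, longitude -173.936°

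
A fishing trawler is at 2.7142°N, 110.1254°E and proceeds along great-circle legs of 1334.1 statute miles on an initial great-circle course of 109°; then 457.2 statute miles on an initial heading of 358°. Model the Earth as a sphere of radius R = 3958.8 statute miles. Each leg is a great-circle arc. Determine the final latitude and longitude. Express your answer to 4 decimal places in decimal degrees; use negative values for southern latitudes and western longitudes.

Apply the spherical direct solution leg by leg, carrying full precision between legs.
Leg 1: from (2.7142°, 110.1254°), δ = 1334.1/3958.8 = 0.336996 rad, θ = 109° → φ = -3.6028°, λ = 128.3811°.
Leg 2: from (-3.6028°, 128.3811°), δ = 457.2/3958.8 = 0.115490 rad, θ = 358° → φ = 3.0103°, λ = 128.1504°.

latitude 3.0103°, longitude 128.1504°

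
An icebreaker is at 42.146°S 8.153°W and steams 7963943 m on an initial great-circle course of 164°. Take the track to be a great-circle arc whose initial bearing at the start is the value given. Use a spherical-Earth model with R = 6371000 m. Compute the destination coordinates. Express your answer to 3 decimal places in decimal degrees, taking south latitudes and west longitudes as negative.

latitude -62.614°, longitude 137.189°

Central angle δ = d/R = 1.250030 rad.
Start latitude φ₁ = -0.735586 rad; initial bearing θ = 2.862340 rad.
Applying the spherical law of cosines for sides, sin φ₂ = sin φ₁ cos δ + cos φ₁ sin δ cos θ = -0.887932, so φ₂ = -62.614°.
For the longitude increment, Δλ = atan2( sin θ sin δ cos φ₁, cos δ − sin φ₁ sin φ₂ ) = atan2(0.193944, -0.280528) = 145.342°.
Hence λ₂ = -8.153° + 145.342° = 137.189°.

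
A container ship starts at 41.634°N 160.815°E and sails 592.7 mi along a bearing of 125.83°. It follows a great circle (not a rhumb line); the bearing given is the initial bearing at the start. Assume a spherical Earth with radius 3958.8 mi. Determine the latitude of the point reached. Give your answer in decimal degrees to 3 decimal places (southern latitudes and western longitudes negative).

latitude 36.276°

Angular distance δ = d/R = 592.7 / 3958.8 = 0.149717 rad.
Converting: φ₁ = 0.726650 rad, θ = 2.196148 rad.
sin φ₂ = sin φ₁ cos δ + cos φ₁ sin δ cos θ = (0.664370)(0.988813) + (0.747404)(0.149158)(-0.585382) = 0.591678
φ₂ = asin(0.591678) = 0.633139 rad = 36.276°.
Δλ = atan2( sin θ sin δ cos φ₁ , cos δ − sin φ₁ sin φ₂ ) = atan2(0.090385, 0.595720) = 0.150575 rad = 8.627°.
λ₂ = λ₁ + Δλ = 169.442°.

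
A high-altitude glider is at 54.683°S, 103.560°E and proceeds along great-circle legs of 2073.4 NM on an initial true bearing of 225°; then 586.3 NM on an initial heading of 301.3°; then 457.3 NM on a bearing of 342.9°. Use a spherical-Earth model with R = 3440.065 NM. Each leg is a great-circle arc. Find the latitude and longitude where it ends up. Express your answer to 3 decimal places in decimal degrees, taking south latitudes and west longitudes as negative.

Apply the spherical direct solution leg by leg, carrying full precision between legs.
Leg 1: from (-54.683°, 103.560°), δ = 2073.4/3440.065 = 0.602721 rad, θ = 225° → φ = -64.678°, λ = 33.970°.
Leg 2: from (-64.678°, 33.970°), δ = 586.3/3440.065 = 0.170433 rad, θ = 301.3° → φ = -58.555°, λ = 17.842°.
Leg 3: from (-58.555°, 17.842°), δ = 457.3/3440.065 = 0.132934 rad, θ = 342.9° → φ = -51.217°, λ = 14.274°.

latitude -51.217°, longitude 14.274°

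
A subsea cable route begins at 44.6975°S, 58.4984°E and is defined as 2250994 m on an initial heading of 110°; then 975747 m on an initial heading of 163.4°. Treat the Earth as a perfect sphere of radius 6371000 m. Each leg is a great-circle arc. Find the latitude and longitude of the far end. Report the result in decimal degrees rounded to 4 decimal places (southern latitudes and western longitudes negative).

Apply the spherical direct solution leg by leg, carrying full precision between legs.
Leg 1: from (-44.6975°, 58.4984°), δ = 2250994/6371000 = 0.353319 rad, θ = 110° → φ = -48.0766°, λ = 87.6188°.
Leg 2: from (-48.0766°, 87.6188°), δ = 975747/6371000 = 0.153154 rad, θ = 163.4° → φ = -56.4092°, λ = 92.1370°.

latitude -56.4092°, longitude 92.1370°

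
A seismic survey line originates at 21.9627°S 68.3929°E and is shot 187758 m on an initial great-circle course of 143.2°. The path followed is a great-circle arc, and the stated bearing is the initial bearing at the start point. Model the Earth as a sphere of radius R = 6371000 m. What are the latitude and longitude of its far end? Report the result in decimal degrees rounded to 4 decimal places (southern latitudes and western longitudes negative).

The arc subtends δ = 187758/6371000 = 0.029471 rad at the centre.
With φ₁ = -21.9627° = -0.383321 rad and θ = 143.2° = 2.499311 rad:
Applying the spherical law of cosines for sides, sin φ₂ = sin φ₁ cos δ + cos φ₁ sin δ cos θ = -0.395723, so φ₂ = -23.3111°.
For the longitude increment, Δλ = atan2( sin θ sin δ cos φ₁, cos δ − sin φ₁ sin φ₂ ) = atan2(0.016370, 0.851564) = 1.1013°.
λ₂ = 68.3929° + 1.1013° = 69.4942°.

latitude -23.3111°, longitude 69.4942°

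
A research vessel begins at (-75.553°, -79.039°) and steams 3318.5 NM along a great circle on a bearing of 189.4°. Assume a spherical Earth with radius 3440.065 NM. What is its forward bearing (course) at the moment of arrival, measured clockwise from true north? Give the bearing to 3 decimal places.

final bearing 356.444°

The arc subtends δ = 3318.5/3440.065 = 0.964662 rad at the centre.
With φ₁ = -75.553° = -1.318649 rad and θ = 189.4° = 3.305654 rad:
Destination latitude: φ₂ = arcsin( sin φ₁ cos δ + cos φ₁ sin δ cos θ ) = arcsin(-0.753967) = -48.935°.
For the longitude increment, Δλ = atan2( sin θ sin δ cos φ₁, cos δ − sin φ₁ sin φ₂ ) = atan2(-0.033488, -0.160431) = -168.209°.
λ₂ = -79.039° + -168.209° = -247.248°, normalized to (−180°, 180°] → 112.752°.
The forward bearing on arrival equals the back-azimuth from the destination plus 180°.
Back-azimuth from P₂ (-48.935°, 112.752°) to P₁ (-75.553°, -79.039°), with Δλ' = λ₁ − λ₂ = -191.791°: atan2( sin Δλ' cos φ₁ , cos φ₂ sin φ₁ − sin φ₂ cos φ₁ cos Δλ' ) = 176.444°.
Final bearing = (176.444° + 180°) mod 360° = 356.444°.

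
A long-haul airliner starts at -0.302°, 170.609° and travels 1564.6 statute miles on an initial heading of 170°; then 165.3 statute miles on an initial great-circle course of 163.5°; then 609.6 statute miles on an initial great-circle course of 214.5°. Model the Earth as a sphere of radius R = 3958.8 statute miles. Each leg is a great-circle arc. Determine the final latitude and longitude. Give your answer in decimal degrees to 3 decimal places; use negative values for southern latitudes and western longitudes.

latitude -32.029°, longitude 169.629°

Apply the spherical direct solution leg by leg, carrying full precision between legs.
Leg 1: from (-0.302°, 170.609°), δ = 1564.6/3958.8 = 0.395221 rad, θ = 170° → φ = -22.583°, λ = 174.761°.
Leg 2: from (-22.583°, 174.761°), δ = 165.3/3958.8 = 0.041755 rad, θ = 163.5° → φ = -24.875°, λ = 175.510°.
Leg 3: from (-24.875°, 175.510°), δ = 609.6/3958.8 = 0.153986 rad, θ = 214.5° → φ = -32.029°, λ = 169.629°.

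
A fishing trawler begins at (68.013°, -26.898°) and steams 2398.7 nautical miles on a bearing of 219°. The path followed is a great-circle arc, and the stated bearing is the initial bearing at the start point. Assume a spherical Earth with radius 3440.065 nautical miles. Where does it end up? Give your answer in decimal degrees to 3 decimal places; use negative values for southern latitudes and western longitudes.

latitude 31.601°, longitude -55.222°

δ = 2398.7/3440.065 = 0.697283 rad (39.9514°).
With φ₁ = 68.013° = 1.187051 rad and θ = 219° = 3.822271 rad:
Applying the spherical law of cosines for sides, sin φ₂ = sin φ₁ cos δ + cos φ₁ sin δ cos θ = 0.523998, so φ₂ = 31.601°.
Δλ = atan2( sin θ sin δ cos φ₁ , cos δ − sin φ₁ sin φ₂ ) = atan2(-0.151297, 0.280703) = -0.494355 rad = -28.324°.
λ₂ = λ₁ + Δλ = -55.222°.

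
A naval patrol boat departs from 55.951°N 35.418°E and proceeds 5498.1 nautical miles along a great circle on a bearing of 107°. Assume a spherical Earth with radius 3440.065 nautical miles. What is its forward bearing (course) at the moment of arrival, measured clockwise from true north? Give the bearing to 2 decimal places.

final bearing 146.98°

Central angle δ = d/R = 1.598255 rad.
Converting: φ₁ = 0.976529 rad, θ = 1.867502 rad.
Destination latitude: φ₂ = arcsin( sin φ₁ cos δ + cos φ₁ sin δ cos θ ) = arcsin(-0.186386) = -10.742°.
Then Δλ = atan2(0.535235, 0.126977) = 1.337867 rad, from sin θ sin δ cos φ₁ over cos δ − sin φ₁ sin φ₂.
λ₂ = 35.418° + 76.654° = 112.072°.
The forward bearing on arrival equals the back-azimuth from the destination plus 180°.
Back-azimuth from P₂ (-10.74°, 112.07°) to P₁ (55.95°, 35.42°), with Δλ' = λ₁ − λ₂ = -76.65°: atan2( sin Δλ' cos φ₁ , cos φ₂ sin φ₁ − sin φ₂ cos φ₁ cos Δλ' ) = 326.98°.
Final bearing = (326.98° + 180°) mod 360° = 146.98°.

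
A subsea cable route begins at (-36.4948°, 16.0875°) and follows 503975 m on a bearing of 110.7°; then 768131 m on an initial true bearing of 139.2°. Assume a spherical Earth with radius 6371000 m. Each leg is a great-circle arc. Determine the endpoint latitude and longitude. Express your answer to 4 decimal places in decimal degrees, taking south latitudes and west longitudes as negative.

Apply the spherical direct solution leg by leg, carrying full precision between legs.
Leg 1: from (-36.4948°, 16.0875°), δ = 503975/6371000 = 0.079105 rad, θ = 110.7° → φ = -37.9770°, λ = 21.4685°.
Leg 2: from (-37.9770°, 21.4685°), δ = 768131/6371000 = 0.120567 rad, θ = 139.2° → φ = -43.0508°, λ = 27.6424°.

latitude -43.0508°, longitude 27.6424°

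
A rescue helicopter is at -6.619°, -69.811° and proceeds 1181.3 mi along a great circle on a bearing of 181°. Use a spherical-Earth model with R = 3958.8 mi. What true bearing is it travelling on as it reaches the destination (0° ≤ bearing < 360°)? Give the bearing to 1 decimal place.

final bearing 181.1°

δ = 1181.3/3958.8 = 0.298399 rad (17.0970°).
With φ₁ = -6.619° = -0.115523 rad and θ = 181° = 3.159046 rad:
Destination latitude: φ₂ = arcsin( sin φ₁ cos δ + cos φ₁ sin δ cos θ ) = arcsin(-0.402159) = -23.713°.
Δλ = atan2( sin θ sin δ cos φ₁ , cos δ − sin φ₁ sin φ₂ ) = atan2(-0.005097, 0.909453) = -0.005604 rad = -0.321°.
λ₂ = λ₁ + Δλ = -70.132°.
The forward bearing on arrival equals the back-azimuth from the destination plus 180°.
Back-azimuth from P₂ (-23.7°, -70.1°) to P₁ (-6.6°, -69.8°), with Δλ' = λ₁ − λ₂ = 0.3°: atan2( sin Δλ' cos φ₁ , cos φ₂ sin φ₁ − sin φ₂ cos φ₁ cos Δλ' ) = 1.1°.
Final bearing = (1.1° + 180°) mod 360° = 181.1°.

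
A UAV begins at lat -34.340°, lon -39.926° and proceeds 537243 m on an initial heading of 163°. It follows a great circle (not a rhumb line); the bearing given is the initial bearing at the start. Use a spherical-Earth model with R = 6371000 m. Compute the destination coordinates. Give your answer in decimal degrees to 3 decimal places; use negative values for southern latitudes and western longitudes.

latitude -38.947°, longitude -38.112°

δ = 537243/6371000 = 0.084326 rad (4.8315°).
Converting: φ₁ = -0.599346 rad, θ = 2.844887 rad.
Applying the spherical law of cosines for sides, sin φ₂ = sin φ₁ cos δ + cos φ₁ sin δ cos θ = -0.628605, so φ₂ = -38.947°.
For the longitude increment, Δλ = atan2( sin θ sin δ cos φ₁, cos δ − sin φ₁ sin φ₂ ) = atan2(0.020333, 0.641849) = 1.814°.
λ₂ = -39.926° + 1.814° = -38.112°.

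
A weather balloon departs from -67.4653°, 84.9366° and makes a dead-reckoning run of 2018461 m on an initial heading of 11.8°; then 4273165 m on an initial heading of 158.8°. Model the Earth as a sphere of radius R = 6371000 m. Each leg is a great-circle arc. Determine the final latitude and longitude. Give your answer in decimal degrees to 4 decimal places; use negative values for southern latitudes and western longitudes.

latitude -76.4266°, longitude 163.8503°

Apply the spherical direct solution leg by leg, carrying full precision between legs.
Leg 1: from (-67.4653°, 84.9366°), δ = 2018461/6371000 = 0.316820 rad, θ = 11.8° → φ = -49.5351°, λ = 90.5704°.
Leg 2: from (-49.5351°, 90.5704°), δ = 4273165/6371000 = 0.670721 rad, θ = 158.8° → φ = -76.4266°, λ = 163.8503°.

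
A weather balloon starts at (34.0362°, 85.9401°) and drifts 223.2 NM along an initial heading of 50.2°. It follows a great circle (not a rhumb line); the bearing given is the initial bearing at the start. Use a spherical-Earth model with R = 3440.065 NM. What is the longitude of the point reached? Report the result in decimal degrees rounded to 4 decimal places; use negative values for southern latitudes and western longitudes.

longitude 89.4867°

Central angle δ = d/R = 0.064882 rad.
Converting: φ₁ = 0.594044 rad, θ = 0.876155 rad.
sin φ₂ = sin φ₁ cos δ + cos φ₁ sin δ cos θ = (0.559717)(0.997896) + (0.828684)(0.064837)(0.640110) = 0.592932
φ₂ = asin(0.592932) = 0.634695 rad = 36.3653°.
Then Δλ = atan2(0.041279, 0.666022) = 0.061900 rad, from sin θ sin δ cos φ₁ over cos δ − sin φ₁ sin φ₂.
Hence λ₂ = 85.9401° + 3.5466° = 89.4867°.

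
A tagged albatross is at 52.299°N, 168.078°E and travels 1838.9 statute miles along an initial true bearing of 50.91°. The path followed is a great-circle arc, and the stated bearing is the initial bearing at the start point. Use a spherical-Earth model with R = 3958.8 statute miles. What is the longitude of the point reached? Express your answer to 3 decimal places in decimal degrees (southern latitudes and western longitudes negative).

longitude -144.834°

δ = 1838.9/3958.8 = 0.464509 rad (26.6144°).
Start latitude φ₁ = 0.912790 rad; initial bearing θ = 0.888547 rad.
sin φ₂ = sin φ₁ cos δ + cos φ₁ sin δ cos θ = (0.791213)(0.894041) + (0.611541)(0.447984)(0.630540) = 0.880120
φ₂ = asin(0.880120) = 1.076116 rad = 61.657°.
For the longitude increment, Δλ = atan2( sin θ sin δ cos φ₁, cos δ − sin φ₁ sin φ₂ ) = atan2(0.212636, 0.197679) = 47.088°.
λ₂ = 168.078° + 47.088° = 215.166°, normalized to (−180°, 180°] → -144.834°.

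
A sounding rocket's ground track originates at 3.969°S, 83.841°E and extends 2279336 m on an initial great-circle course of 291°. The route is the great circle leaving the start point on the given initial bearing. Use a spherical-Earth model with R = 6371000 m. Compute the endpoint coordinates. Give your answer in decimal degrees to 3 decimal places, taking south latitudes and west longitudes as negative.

The arc subtends δ = 2279336/6371000 = 0.357767 rad at the centre.
Converting: φ₁ = -0.069272 rad, θ = 5.078908 rad.
sin φ₂ = sin φ₁ cos δ + cos φ₁ sin δ cos θ = (-0.069217)(0.936681) + (0.997602)(0.350184)(0.358368) = 0.060360
φ₂ = asin(0.060360) = 0.060396 rad = 3.460°.
For the longitude increment, Δλ = atan2( sin θ sin δ cos φ₁, cos δ − sin φ₁ sin φ₂ ) = atan2(-0.326141, 0.940859) = -19.118°.
λ₂ = 83.841° + -19.118° = 64.723°.

latitude 3.460°, longitude 64.723°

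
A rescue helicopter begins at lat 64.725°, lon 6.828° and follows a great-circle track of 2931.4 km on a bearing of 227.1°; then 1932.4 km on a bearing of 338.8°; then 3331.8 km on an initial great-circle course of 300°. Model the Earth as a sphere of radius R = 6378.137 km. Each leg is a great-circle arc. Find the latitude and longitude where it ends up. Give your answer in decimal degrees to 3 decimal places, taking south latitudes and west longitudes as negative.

latitude 60.449°, longitude -92.679°

Apply the spherical direct solution leg by leg, carrying full precision between legs.
Leg 1: from (64.725°, 6.828°), δ = 2931.4/6378.137 = 0.459601 rad, θ = 227.1° → φ = 42.961°, λ = -19.534°.
Leg 2: from (42.961°, -19.534°), δ = 1932.4/6378.137 = 0.302972 rad, θ = 338.8° → φ = 58.653°, λ = -31.504°.
Leg 3: from (58.653°, -31.504°), δ = 3331.8/6378.137 = 0.522378 rad, θ = 300° → φ = 60.449°, λ = -92.679°.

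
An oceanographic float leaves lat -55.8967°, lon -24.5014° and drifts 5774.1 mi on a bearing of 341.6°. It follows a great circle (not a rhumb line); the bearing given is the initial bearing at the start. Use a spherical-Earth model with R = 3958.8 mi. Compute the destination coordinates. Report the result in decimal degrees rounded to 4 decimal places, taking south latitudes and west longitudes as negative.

δ = 5774.1/3958.8 = 1.458548 rad (83.5686°).
With φ₁ = -55.8967° = -0.975581 rad and θ = 341.6° = 5.962045 rad:
sin φ₂ = sin φ₁ cos δ + cos φ₁ sin δ cos θ = (-0.828028)(0.112013) + (0.560687)(0.993707)(0.948876) = 0.435924
φ₂ = asin(0.435924) = 0.451065 rad = 25.8441°.
Δλ = atan2( sin θ sin δ cos φ₁ , cos δ − sin φ₁ sin φ₂ ) = atan2(-0.175866, 0.472970) = -0.355992 rad = -20.3968°.
λ₂ = -24.5014° + -20.3968° = -44.8982°.

latitude 25.8441°, longitude -44.8982°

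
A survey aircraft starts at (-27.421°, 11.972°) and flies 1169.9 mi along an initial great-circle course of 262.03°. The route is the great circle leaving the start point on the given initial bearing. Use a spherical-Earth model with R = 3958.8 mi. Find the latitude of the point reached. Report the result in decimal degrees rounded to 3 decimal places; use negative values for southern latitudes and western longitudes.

latitude -28.451°

Angular distance δ = d/R = 1169.9 / 3958.8 = 0.295519 rad.
Start latitude φ₁ = -0.478587 rad; initial bearing θ = 4.573286 rad.
Applying the spherical law of cosines for sides, sin φ₂ = sin φ₁ cos δ + cos φ₁ sin δ cos θ = -0.476406, so φ₂ = -28.451°.
For the longitude increment, Δλ = atan2( sin θ sin δ cos φ₁, cos δ − sin φ₁ sin φ₂ ) = atan2(-0.256018, 0.737254) = -19.150°.
λ₂ = 11.972° + -19.150° = -7.178°.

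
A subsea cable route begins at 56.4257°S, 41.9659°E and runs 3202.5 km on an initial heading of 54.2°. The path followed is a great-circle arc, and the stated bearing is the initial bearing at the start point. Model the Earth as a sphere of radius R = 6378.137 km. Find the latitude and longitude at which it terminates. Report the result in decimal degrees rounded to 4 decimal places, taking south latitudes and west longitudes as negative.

latitude -35.0747°, longitude 70.4527°

Central angle δ = d/R = 0.502106 rad.
With φ₁ = -56.4257° = -0.984814 rad and θ = 54.2° = 0.945968 rad:
sin φ₂ = sin φ₁ cos δ + cos φ₁ sin δ cos θ = (-0.833169)(0.876571) + (0.553018)(0.481273)(0.584958) = -0.574644
φ₂ = asin(-0.574644) = -0.612169 rad = -35.0747°.
Δλ = atan2( sin θ sin δ cos φ₁ , cos δ − sin φ₁ sin φ₂ ) = atan2(0.215867, 0.397795) = 0.497189 rad = 28.4868°.
λ₂ = 41.9659° + 28.4868° = 70.4527°.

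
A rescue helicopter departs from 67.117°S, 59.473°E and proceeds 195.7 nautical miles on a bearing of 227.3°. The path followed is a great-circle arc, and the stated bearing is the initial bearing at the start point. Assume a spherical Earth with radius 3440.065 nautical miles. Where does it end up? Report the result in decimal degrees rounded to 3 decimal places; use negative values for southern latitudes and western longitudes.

latitude -69.196°, longitude 52.716°

The arc subtends δ = 195.7/3440.065 = 0.056888 rad at the centre.
With φ₁ = -67.117° = -1.171413 rad and θ = 227.3° = 3.967133 rad:
sin φ₂ = sin φ₁ cos δ + cos φ₁ sin δ cos θ = (-0.921301)(0.998382) + (0.388851)(0.056858)(-0.678160) = -0.934804
φ₂ = asin(-0.934804) = -1.207707 rad = -69.196°.
For the longitude increment, Δλ = atan2( sin θ sin δ cos φ₁, cos δ − sin φ₁ sin φ₂ ) = atan2(-0.016248, 0.137147) = -6.757°.
Hence λ₂ = 59.473° + -6.757° = 52.716°.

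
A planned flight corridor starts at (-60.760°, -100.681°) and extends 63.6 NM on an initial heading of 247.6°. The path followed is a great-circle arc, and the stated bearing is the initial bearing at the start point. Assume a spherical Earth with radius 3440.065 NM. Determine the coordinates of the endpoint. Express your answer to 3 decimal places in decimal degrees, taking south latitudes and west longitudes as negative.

latitude -61.149°, longitude -102.711°

Central angle δ = d/R = 0.018488 rad.
With φ₁ = -60.760° = -1.060462 rad and θ = 247.6° = 4.321435 rad:
sin φ₂ = sin φ₁ cos δ + cos φ₁ sin δ cos θ = (-0.872581)(0.999829) + (0.488469)(0.018487)(-0.381070) = -0.875873
φ₂ = asin(-0.875873) = -1.067243 rad = -61.149°.
Then Δλ = atan2(-0.008349, 0.235558) = -0.035428 rad, from sin θ sin δ cos φ₁ over cos δ − sin φ₁ sin φ₂.
λ₂ = -100.681° + -2.030° = -102.711°.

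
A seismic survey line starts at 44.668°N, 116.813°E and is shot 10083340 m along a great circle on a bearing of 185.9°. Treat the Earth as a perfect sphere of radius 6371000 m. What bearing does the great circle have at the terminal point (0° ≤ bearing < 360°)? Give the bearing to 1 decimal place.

final bearing 186.0°

Central angle δ = d/R = 1.582693 rad.
Start latitude φ₁ = 0.779604 rad; initial bearing θ = 3.244567 rad.
Applying the spherical law of cosines for sides, sin φ₂ = sin φ₁ cos δ + cos φ₁ sin δ cos θ = -0.715738, so φ₂ = -45.704°.
Then Δλ = atan2(-0.073100, 0.491265) = -0.147716 rad, from sin θ sin δ cos φ₁ over cos δ − sin φ₁ sin φ₂.
λ₂ = 116.813° + -8.463° = 108.350°.
The forward bearing on arrival equals the back-azimuth from the destination plus 180°.
Back-azimuth from P₂ (-45.7°, 108.3°) to P₁ (44.7°, 116.8°), with Δλ' = λ₁ − λ₂ = 8.5°: atan2( sin Δλ' cos φ₁ , cos φ₂ sin φ₁ − sin φ₂ cos φ₁ cos Δλ' ) = 6.0°.
Final bearing = (6.0° + 180°) mod 360° = 186.0°.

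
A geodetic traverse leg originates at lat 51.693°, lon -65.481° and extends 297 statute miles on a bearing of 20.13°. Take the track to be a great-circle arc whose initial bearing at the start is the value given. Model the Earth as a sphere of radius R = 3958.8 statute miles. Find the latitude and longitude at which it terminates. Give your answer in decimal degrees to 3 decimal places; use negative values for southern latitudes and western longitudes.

latitude 55.702°, longitude -62.857°

Angular distance δ = d/R = 297 / 3958.8 = 0.075023 rad.
Converting: φ₁ = 0.902213 rad, θ = 0.351335 rad.
sin φ₂ = sin φ₁ cos δ + cos φ₁ sin δ cos θ = (0.784701)(0.997187) + (0.619875)(0.074952)(0.938914) = 0.826116
φ₂ = asin(0.826116) = 0.972180 rad = 55.702°.
Δλ = atan2( sin θ sin δ cos φ₁ , cos δ − sin φ₁ sin φ₂ ) = atan2(0.015990, 0.348933) = 0.045792 rad = 2.624°.
Hence λ₂ = -65.481° + 2.624° = -62.857°.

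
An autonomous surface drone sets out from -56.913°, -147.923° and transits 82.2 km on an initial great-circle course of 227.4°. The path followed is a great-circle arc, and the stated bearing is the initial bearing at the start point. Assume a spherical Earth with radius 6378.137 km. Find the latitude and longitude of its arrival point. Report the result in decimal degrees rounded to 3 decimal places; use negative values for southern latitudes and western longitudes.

latitude -57.409°, longitude -148.932°

Angular distance δ = d/R = 82.2 / 6378.137 = 0.012888 rad.
With φ₁ = -56.913° = -0.993319 rad and θ = 227.4° = 3.968879 rad:
Destination latitude: φ₂ = arcsin( sin φ₁ cos δ + cos φ₁ sin δ cos θ ) = arcsin(-0.842535) = -57.409°.
Then Δλ = atan2(-0.005179, 0.294005) = -0.017613 rad, from sin θ sin δ cos φ₁ over cos δ − sin φ₁ sin φ₂.
Hence λ₂ = -147.923° + -1.009° = -148.932°.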